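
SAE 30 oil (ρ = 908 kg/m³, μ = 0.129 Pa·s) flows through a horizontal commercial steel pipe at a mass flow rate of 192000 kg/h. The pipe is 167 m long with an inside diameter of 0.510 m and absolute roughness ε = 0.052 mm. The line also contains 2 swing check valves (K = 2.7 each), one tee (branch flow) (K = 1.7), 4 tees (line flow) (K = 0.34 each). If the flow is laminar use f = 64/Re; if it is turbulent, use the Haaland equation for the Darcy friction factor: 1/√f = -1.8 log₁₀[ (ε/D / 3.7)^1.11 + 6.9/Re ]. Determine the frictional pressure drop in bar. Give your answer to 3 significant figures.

ṁ = 192000 kg/h = 192000/3600 = 53.33 kg/s.
A = πD²/4 = π(0.51)²/4 = 0.2043 m²; mean velocity V = ṁ/(ρA) = 53.33/(908 · 0.2043) = 0.2875 m/s.
Reynolds number Re = ρVD/μ = 908 · 0.2875 · 0.51 / 0.129 = 1032.
Re < 2300 → laminar flow, so f = 64/Re = 64/1032 = 0.06201 (the turbulent correlation is not needed).
Total minor-loss coefficient ΣK = 2·2.7 + 1·1.7 + 4·0.34 = 8.46.
ΔP = [f·L/D + ΣK]·(ρV²/2) = [0.06201·167/0.51 + 8.46]·(908·0.2875²/2) = [20.3 + 8.46]·37.53 = 1080 Pa.
ΔP = 1080 Pa = 0.0108 bar.

ΔP ≈ 0.0108 bar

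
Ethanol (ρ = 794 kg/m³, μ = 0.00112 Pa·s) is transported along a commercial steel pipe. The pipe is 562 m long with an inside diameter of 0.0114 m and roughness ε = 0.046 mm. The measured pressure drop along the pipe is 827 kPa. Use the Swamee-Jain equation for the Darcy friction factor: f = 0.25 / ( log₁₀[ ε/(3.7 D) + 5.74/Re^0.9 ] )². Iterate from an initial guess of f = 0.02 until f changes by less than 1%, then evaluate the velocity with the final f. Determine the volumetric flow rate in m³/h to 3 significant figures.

Q ≈ 0.387 m³/h

Rearranging Darcy-Weisbach: V = √(2·ΔP·D/(f·L·ρ)). With ε/D = 4.6e-05/0.0114 = 0.00404, iterate starting from f = 0.02:
  f = 0.02 → V = √(2·8.27e+05·0.0114/(0.02·562·794)) = 1.454 m/s; Re = ρVD/μ = 1.175e+04; f → 0.03611
  f = 0.03611 → V = 1.082 m/s; Re = 8742; f → 0.03798
  f = 0.03798 → V = 1.055 m/s; Re = 8525; f → 0.03815
Converged (Δf/f < 1%). With the final f = 0.03815: V = √(2·8.27e+05·0.0114/(0.03815·562·794)) = 1.052 m/s.
Q = V·A = 1.052·(π/4·0.0114²) = 0.0001074 m³/s = 0.387 m³/h.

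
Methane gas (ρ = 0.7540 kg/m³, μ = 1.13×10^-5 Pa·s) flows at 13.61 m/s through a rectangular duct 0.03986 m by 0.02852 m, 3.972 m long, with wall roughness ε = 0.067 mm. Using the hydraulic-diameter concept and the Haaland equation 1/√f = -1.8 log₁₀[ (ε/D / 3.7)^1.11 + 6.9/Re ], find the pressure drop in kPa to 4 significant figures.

Hydraulic diameter D_h = 4A/P = 4·(0.03986·0.02852)/(2·(0.03986+0.02852)) = 0.004547/0.1368 = 0.03325 m.
Re = ρVD_h/μ = 0.754·13.61·0.03325/1.13e-05 = 3.02e+04.
ε/D_h = 6.7e-05/0.03325 = 0.00202; Haaland gives 1/√f = -1.8 log₁₀[0.000238+0.000229] = 5.996, so f = 0.02782.
ΔP = f(L/D_h)(ρV²/2) = 0.02782·3.972/0.03325·69.83 = 232.1 Pa.
ΔP = 0.2321 kPa.

ΔP ≈ 0.2321 kPa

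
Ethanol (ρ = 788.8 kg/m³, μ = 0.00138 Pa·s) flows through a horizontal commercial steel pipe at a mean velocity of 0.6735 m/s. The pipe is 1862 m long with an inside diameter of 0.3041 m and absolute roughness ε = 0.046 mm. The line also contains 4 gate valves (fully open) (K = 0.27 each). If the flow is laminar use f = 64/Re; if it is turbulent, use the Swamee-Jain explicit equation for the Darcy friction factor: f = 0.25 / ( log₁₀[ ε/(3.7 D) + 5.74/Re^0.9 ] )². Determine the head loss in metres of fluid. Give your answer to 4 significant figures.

Reynolds number Re = ρVD/μ = 788.8 · 0.6735 · 0.3041 / 0.00138 = 1.171e+05.
Re > 4000 → turbulent. Relative roughness ε/D = 4.6e-05/0.3041 = 0.000151. Swamee-Jain: f = 0.25/(log₁₀[0.000151/3.7 + 5.74/1.171e+05^0.9])² = 0.25/(log₁₀[4.09e-05 + 0.000158])² = 0.25/(-3.702)² = 0.01824.
Total minor-loss coefficient ΣK = 4·0.27 = 1.08.
ΔP = [f·L/D + ΣK]·(ρV²/2) = [0.01824·1862/0.3041 + 1.08]·(788.8·0.6735²/2) = [111.7 + 1.08]·178.9 = 2.017e+04 Pa.
Head loss h_f = ΔP/(ρg) = 2.017e+04/(788.8·9.81) = 2.607 m.

h_f ≈ 2.607 m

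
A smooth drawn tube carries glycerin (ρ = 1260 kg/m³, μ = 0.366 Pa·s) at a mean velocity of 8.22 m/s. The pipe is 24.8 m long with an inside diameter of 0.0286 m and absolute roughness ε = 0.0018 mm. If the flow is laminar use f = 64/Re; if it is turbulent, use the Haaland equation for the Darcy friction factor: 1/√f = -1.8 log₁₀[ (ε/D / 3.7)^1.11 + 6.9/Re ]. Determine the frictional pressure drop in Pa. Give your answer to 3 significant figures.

ΔP ≈ 2.92×10^6 Pa

Reynolds number Re = ρVD/μ = 1260 · 8.22 · 0.0286 / 0.366 = 809.3.
Re < 2300 → laminar flow, so f = 64/Re = 64/809.3 = 0.07908 (the turbulent correlation is not needed).
Darcy-Weisbach: ΔP = f(L/D)(ρV²/2) = 0.07908·(24.8/0.0286)·(1260·8.22²/2) = 0.07908·867.1·4.257e+04 = 2.919e+06 Pa.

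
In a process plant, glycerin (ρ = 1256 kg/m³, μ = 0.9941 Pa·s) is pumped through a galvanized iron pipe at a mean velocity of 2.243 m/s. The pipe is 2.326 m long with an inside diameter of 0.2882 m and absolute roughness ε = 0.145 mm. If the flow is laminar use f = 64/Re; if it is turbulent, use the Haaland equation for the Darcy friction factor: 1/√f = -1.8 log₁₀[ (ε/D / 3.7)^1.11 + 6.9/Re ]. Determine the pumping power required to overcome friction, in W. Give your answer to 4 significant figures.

P ≈ 292.4 W

Reynolds number Re = ρVD/μ = 1256 · 2.243 · 0.2882 / 0.994 = 816.7.
Re < 2300 → laminar flow, so f = 64/Re = 64/816.7 = 0.07836 (the turbulent correlation is not needed).
Darcy-Weisbach: ΔP = f(L/D)(ρV²/2) = 0.07836·(2.326/0.2882)·(1256·2.243²/2) = 0.07836·8.071·3159 = 1998 Pa.
Q = V·A = 2.243·0.06523 = 0.1463 m³/s.
Pumping power P = QΔP = 0.1463·1998 = 292.37 W = 292.4 W.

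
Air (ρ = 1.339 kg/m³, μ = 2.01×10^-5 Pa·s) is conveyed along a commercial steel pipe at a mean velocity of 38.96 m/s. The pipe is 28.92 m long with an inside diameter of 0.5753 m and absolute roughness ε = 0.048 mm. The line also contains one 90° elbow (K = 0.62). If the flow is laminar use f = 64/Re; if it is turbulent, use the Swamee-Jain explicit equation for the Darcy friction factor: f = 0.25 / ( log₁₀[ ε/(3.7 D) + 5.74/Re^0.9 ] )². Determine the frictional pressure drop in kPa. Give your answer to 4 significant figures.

ΔP ≈ 1.285 kPa

Reynolds number Re = ρVD/μ = 1.339 · 38.96 · 0.5753 / 2.01e-05 = 1.493e+06.
Re > 4000 → turbulent. Relative roughness ε/D = 4.8e-05/0.5753 = 8.34e-05. Swamee-Jain: f = 0.25/(log₁₀[8.34e-05/3.7 + 5.74/1.493e+06^0.9])² = 0.25/(log₁₀[2.25e-05 + 1.59e-05])² = 0.25/(-4.415)² = 0.01283.
Total minor-loss coefficient ΣK = 1·0.62 = 0.62.
ΔP = [f·L/D + ΣK]·(ρV²/2) = [0.01283·28.92/0.5753 + 0.62]·(1.339·38.96²/2) = [0.6448 + 0.62]·1016 = 1285 Pa.
ΔP = 1285 Pa = 1.285 kPa.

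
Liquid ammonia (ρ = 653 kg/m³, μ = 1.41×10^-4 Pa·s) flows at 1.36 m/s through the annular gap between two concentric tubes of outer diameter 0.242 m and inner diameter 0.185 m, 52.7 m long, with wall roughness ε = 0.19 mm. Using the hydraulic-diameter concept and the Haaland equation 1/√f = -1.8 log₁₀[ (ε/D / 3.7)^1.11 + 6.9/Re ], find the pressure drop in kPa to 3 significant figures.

ΔP ≈ 15.3 kPa

Hydraulic diameter D_h = 4A/P = D_o - D_i = 0.242 - 0.185 = 0.057 m.
Re = ρVD_h/μ = 653·1.36·0.057/0.000141 = 3.59e+05.
ε/D_h = 0.00019/0.057 = 0.00333; Haaland gives 1/√f = -1.8 log₁₀[0.000417+1.92e-05] = 6.049, so f = 0.02733.
ΔP = f(L/D_h)(ρV²/2) = 0.02733·52.7/0.057·603.9 = 1.526e+04 Pa.
ΔP = 15.3 kPa.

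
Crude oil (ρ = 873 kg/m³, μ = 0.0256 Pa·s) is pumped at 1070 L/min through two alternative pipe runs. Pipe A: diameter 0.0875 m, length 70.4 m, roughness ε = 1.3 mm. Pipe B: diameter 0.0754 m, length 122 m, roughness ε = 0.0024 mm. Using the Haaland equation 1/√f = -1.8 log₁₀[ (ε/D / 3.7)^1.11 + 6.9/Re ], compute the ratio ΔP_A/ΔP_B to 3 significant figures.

Pipe A: V = Q/A = 0.01783/0.006013 = 2.966 m/s; Re = 8849; ε/D = 0.0149; Haaland → f = 0.04831; ΔP_A = f(L/D)(ρV²/2) = 1.492e+05 Pa.
Pipe B: V = Q/A = 0.01783/0.004465 = 3.994 m/s; Re = 1.027e+04; ε/D = 3.18e-05; Haaland → f = 0.03069; ΔP_B = f(L/D)(ρV²/2) = 3.458e+05 Pa.
ΔP_A/ΔP_B = 1.492e+05/3.458e+05 = 0.432.

ΔP_A/ΔP_B ≈ 0.432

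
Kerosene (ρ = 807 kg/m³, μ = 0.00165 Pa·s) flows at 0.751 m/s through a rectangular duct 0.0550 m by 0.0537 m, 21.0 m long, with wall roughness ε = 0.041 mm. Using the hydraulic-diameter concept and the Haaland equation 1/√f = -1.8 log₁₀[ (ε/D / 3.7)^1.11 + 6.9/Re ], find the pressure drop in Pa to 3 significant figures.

Hydraulic diameter D_h = 4A/P = 4·(0.055·0.0537)/(2·(0.055+0.0537)) = 0.01181/0.2174 = 0.05434 m.
Re = ρVD_h/μ = 807·0.751·0.05434/0.00165 = 1.996e+04.
ε/D_h = 4.1e-05/0.05434 = 0.000754; Haaland gives 1/√f = -1.8 log₁₀[8.01e-05+0.000346] = 6.068, so f = 0.02716.
ΔP = f(L/D_h)(ρV²/2) = 0.02716·21/0.05434·227.6 = 2389 Pa.

ΔP ≈ 2390 Pa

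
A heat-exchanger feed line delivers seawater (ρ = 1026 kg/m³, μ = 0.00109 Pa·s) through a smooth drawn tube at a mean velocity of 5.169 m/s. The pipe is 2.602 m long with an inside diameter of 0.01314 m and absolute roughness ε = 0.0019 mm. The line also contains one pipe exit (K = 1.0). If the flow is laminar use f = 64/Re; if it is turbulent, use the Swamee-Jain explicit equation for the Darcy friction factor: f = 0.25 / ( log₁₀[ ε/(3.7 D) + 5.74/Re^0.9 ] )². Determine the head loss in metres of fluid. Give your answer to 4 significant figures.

h_f ≈ 6.841 m

Reynolds number Re = ρVD/μ = 1026 · 5.169 · 0.01314 / 0.00109 = 6.393e+04.
Re > 4000 → turbulent. Relative roughness ε/D = 1.9e-06/0.01314 = 0.000145. Swamee-Jain: f = 0.25/(log₁₀[0.000145/3.7 + 5.74/6.393e+04^0.9])² = 0.25/(log₁₀[3.91e-05 + 0.000271])² = 0.25/(-3.508)² = 0.02032.
Total minor-loss coefficient ΣK = 1·1 = 1.
ΔP = [f·L/D + ΣK]·(ρV²/2) = [0.02032·2.602/0.01314 + 1]·(1026·5.169²/2) = [4.023 + 1]·1.371e+04 = 6.885e+04 Pa.
Head loss h_f = ΔP/(ρg) = 6.885e+04/(1026·9.81) = 6.841 m.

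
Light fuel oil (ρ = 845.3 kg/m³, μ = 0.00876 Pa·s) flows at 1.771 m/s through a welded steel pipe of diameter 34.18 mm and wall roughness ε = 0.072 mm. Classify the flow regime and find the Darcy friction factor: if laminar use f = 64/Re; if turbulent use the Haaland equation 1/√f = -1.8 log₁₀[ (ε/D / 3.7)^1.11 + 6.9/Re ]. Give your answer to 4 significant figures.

Re = ρVD/μ = 845.3·1.771·0.03418/0.00876 = 5841.
Re > 4000 → turbulent. ε/D = 7.2e-05/0.03418 = 0.00211; Haaland: 1/√f = -1.8 log₁₀[0.00025 + 0.00118] = 5.12, so f = 0.03815.

f ≈ 0.03815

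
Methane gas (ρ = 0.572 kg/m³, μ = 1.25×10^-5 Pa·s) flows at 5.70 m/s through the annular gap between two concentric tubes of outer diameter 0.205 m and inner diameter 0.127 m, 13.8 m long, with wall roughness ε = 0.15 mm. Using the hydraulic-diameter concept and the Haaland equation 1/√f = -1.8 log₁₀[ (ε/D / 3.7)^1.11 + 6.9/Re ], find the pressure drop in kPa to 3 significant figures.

Hydraulic diameter D_h = 4A/P = D_o - D_i = 0.205 - 0.127 = 0.078 m.
Re = ρVD_h/μ = 0.572·5.7·0.078/1.25e-05 = 2.034e+04.
ε/D_h = 0.00015/0.078 = 0.00192; Haaland gives 1/√f = -1.8 log₁₀[0.000226+0.000339] = 5.846, so f = 0.02926.
ΔP = f(L/D_h)(ρV²/2) = 0.02926·13.8/0.078·9.292 = 48.11 Pa.
ΔP = 0.0481 kPa.

ΔP ≈ 0.0481 kPa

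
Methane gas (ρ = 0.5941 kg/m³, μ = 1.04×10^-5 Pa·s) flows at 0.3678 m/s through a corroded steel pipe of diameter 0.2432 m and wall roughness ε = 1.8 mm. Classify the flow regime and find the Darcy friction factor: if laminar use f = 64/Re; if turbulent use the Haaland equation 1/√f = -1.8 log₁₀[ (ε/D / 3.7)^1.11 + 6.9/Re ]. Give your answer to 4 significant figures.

Re = ρVD/μ = 0.5941·0.3678·0.2432/1.04e-05 = 5110.
Re > 4000 → turbulent. ε/D = 0.0018/0.2432 = 0.0074; Haaland: 1/√f = -1.8 log₁₀[0.00101 + 0.00135] = 4.729, so f = 0.04472.

f ≈ 0.04472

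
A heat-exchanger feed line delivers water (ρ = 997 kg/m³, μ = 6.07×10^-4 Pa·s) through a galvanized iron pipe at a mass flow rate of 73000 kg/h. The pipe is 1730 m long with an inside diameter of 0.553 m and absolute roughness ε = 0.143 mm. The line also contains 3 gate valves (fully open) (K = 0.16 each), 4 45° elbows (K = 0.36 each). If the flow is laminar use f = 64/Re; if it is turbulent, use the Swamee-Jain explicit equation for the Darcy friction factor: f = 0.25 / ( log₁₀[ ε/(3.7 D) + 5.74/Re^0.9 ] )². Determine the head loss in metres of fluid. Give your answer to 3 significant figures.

h_f ≈ 0.0237 m

ṁ = 73000 kg/h = 73000/3600 = 20.28 kg/s.
A = πD²/4 = π(0.553)²/4 = 0.2402 m²; mean velocity V = ṁ/(ρA) = 20.28/(997 · 0.2402) = 0.08468 m/s.
Reynolds number Re = ρVD/μ = 997 · 0.08468 · 0.553 / 0.000607 = 7.692e+04.
Re > 4000 → turbulent. Relative roughness ε/D = 0.000143/0.553 = 0.000259. Swamee-Jain: f = 0.25/(log₁₀[0.000259/3.7 + 5.74/7.692e+04^0.9])² = 0.25/(log₁₀[6.99e-05 + 0.00023])² = 0.25/(-3.523)² = 0.02014.
Total minor-loss coefficient ΣK = 3·0.16 + 4·0.36 = 1.92.
ΔP = [f·L/D + ΣK]·(ρV²/2) = [0.02014·1730/0.553 + 1.92]·(997·0.08468²/2) = [63.01 + 1.92]·3.575 = 232.1 Pa.
Head loss h_f = ΔP/(ρg) = 232.1/(997·9.81) = 0.0237 m.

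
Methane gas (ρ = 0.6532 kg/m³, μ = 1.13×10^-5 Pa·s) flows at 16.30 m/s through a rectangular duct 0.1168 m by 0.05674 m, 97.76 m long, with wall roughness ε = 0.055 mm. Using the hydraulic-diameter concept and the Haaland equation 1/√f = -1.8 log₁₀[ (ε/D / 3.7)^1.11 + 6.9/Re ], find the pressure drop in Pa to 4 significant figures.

ΔP ≈ 2419 Pa

Hydraulic diameter D_h = 4A/P = 4·(0.1168·0.05674)/(2·(0.1168+0.05674)) = 0.02651/0.3471 = 0.07638 m.
Re = ρVD_h/μ = 0.6532·16.3·0.07638/1.13e-05 = 7.196e+04.
ε/D_h = 5.5e-05/0.07638 = 0.00072; Haaland gives 1/√f = -1.8 log₁₀[7.6e-05+9.59e-05] = 6.776, so f = 0.02178.
ΔP = f(L/D_h)(ρV²/2) = 0.02178·97.76/0.07638·86.77 = 2419 Pa.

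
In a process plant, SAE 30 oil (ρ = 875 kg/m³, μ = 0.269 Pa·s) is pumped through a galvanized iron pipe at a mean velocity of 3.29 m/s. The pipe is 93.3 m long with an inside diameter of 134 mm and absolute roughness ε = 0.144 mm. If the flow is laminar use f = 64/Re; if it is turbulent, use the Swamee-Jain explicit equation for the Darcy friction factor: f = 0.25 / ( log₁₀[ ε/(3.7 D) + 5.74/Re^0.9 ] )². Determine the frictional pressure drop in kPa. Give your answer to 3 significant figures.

Reynolds number Re = ρVD/μ = 875 · 3.29 · 0.134 / 0.269 = 1434.
Re < 2300 → laminar flow, so f = 64/Re = 64/1434 = 0.04463 (the turbulent correlation is not needed).
Darcy-Weisbach: ΔP = f(L/D)(ρV²/2) = 0.04463·(93.3/0.134)·(875·3.29²/2) = 0.04463·696.3·4736 = 1.472e+05 Pa.
ΔP = 1.472e+05 Pa = 147 kPa.

ΔP ≈ 147 kPa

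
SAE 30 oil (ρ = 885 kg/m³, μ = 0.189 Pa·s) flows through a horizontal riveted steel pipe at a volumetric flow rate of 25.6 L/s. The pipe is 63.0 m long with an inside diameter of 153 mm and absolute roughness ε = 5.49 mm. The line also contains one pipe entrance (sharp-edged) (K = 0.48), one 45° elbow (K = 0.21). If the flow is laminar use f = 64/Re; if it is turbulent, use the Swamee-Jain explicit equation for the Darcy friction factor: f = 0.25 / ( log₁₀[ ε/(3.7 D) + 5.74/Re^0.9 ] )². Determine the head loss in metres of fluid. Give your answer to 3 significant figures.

h_f ≈ 2.68 m

Q = 25.6 L/s = 25.6/1000 = 0.0256 m³/s.
Cross-sectional area A = πD²/4 = π(0.153)²/4 = 0.01839 m²; mean velocity V = Q/A = 0.0256/0.01839 = 1.392 m/s.
Reynolds number Re = ρVD/μ = 885 · 1.392 · 0.153 / 0.189 = 997.6.
Re < 2300 → laminar flow, so f = 64/Re = 64/997.6 = 0.06416 (the turbulent correlation is not needed).
Total minor-loss coefficient ΣK = 1·0.48 + 1·0.21 = 0.69.
ΔP = [f·L/D + ΣK]·(ρV²/2) = [0.06416·63/0.153 + 0.69]·(885·1.392²/2) = [26.42 + 0.69]·857.9 = 2.326e+04 Pa.
Head loss h_f = ΔP/(ρg) = 2.326e+04/(885·9.81) = 2.68 m.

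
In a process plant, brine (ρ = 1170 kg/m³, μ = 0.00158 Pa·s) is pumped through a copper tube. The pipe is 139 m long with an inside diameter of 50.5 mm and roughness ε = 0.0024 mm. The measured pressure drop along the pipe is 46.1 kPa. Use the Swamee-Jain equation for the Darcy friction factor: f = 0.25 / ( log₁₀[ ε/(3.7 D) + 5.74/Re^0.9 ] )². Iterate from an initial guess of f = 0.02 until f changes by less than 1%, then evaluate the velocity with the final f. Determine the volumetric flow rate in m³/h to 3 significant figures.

Rearranging Darcy-Weisbach: V = √(2·ΔP·D/(f·L·ρ)). With ε/D = 2.4e-06/0.0505 = 4.75e-05, iterate starting from f = 0.02:
  f = 0.02 → V = √(2·4.61e+04·0.0505/(0.02·139·1170)) = 1.196 m/s; Re = ρVD/μ = 4.474e+04; f → 0.02147
  f = 0.02147 → V = 1.155 m/s; Re = 4.318e+04; f → 0.02164
Converged (Δf/f < 1%). With the final f = 0.02164: V = √(2·4.61e+04·0.0505/(0.02164·139·1170)) = 1.15 m/s.
Q = V·A = 1.15·(π/4·0.0505²) = 0.002304 m³/s = 8.29 m³/h.

Q ≈ 8.29 m³/h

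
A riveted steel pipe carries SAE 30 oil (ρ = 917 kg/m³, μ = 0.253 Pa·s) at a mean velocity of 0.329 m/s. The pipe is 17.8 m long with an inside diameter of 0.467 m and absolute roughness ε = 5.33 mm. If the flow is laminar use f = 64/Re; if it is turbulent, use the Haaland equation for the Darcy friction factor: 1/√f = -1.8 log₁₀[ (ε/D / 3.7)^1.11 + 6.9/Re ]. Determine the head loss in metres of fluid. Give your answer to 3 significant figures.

Reynolds number Re = ρVD/μ = 917 · 0.329 · 0.467 / 0.253 = 556.9.
Re < 2300 → laminar flow, so f = 64/Re = 64/556.9 = 0.1149 (the turbulent correlation is not needed).
Darcy-Weisbach: ΔP = f(L/D)(ρV²/2) = 0.1149·(17.8/0.467)·(917·0.329²/2) = 0.1149·38.12·49.63 = 217.4 Pa.
Head loss h_f = ΔP/(ρg) = 217.4/(917·9.81) = 0.0242 m.

h_f ≈ 0.0242 m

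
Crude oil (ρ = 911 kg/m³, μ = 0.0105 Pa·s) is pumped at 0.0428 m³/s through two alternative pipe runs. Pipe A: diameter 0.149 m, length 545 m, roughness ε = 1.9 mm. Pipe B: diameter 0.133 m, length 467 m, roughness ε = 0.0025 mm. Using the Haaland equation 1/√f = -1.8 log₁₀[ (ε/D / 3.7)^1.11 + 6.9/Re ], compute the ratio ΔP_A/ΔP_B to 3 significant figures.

ΔP_A/ΔP_B ≈ 1.26

Pipe A: V = Q/A = 0.0428/0.01744 = 2.455 m/s; Re = 3.173e+04; ε/D = 0.0128; Haaland → f = 0.04281; ΔP_A = f(L/D)(ρV²/2) = 4.297e+05 Pa.
Pipe B: V = Q/A = 0.0428/0.01389 = 3.081 m/s; Re = 3.555e+04; ε/D = 1.88e-05; Haaland → f = 0.02244; ΔP_B = f(L/D)(ρV²/2) = 3.406e+05 Pa.
ΔP_A/ΔP_B = 4.297e+05/3.406e+05 = 1.26.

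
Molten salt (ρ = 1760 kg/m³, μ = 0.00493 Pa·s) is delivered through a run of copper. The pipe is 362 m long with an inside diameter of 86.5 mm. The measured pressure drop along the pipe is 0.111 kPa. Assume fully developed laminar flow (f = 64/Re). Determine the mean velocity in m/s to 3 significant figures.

V ≈ 0.0145 m/s

For laminar flow, f = 64/Re with Re = ρVD/μ, so Darcy-Weisbach reduces to ΔP = 32μLV/D². Solving for V: V = ΔP·D²/(32μL) = 111·(0.0865)²/(32·0.00493·362) = 0.01454 m/s.
Check: Re = ρVD/μ = 1760·0.01454·0.0865/0.00493 = 449.1 < 2300, so the laminar assumption holds.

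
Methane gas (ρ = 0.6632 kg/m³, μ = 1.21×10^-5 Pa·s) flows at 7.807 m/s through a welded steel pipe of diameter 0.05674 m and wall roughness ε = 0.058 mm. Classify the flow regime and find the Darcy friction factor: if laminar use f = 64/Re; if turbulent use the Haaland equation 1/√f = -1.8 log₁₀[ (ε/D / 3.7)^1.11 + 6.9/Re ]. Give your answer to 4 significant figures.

Re = ρVD/μ = 0.6632·7.807·0.05674/1.21e-05 = 2.428e+04.
Re > 4000 → turbulent. ε/D = 5.8e-05/0.05674 = 0.00102; Haaland: 1/√f = -1.8 log₁₀[0.000112 + 0.000284] = 6.123, so f = 0.02667.

f ≈ 0.02667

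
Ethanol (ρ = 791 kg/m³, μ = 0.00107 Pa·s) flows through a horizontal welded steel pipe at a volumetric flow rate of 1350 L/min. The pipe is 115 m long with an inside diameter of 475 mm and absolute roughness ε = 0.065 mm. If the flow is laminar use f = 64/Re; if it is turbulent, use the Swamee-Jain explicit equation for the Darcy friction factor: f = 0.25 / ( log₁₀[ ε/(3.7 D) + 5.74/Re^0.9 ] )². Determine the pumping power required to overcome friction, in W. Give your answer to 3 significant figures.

P ≈ 0.758 W

Q = 1350 L/min = 1350/60000 = 0.0225 m³/s.
Cross-sectional area A = πD²/4 = π(0.475)²/4 = 0.1772 m²; mean velocity V = Q/A = 0.0225/0.1772 = 0.127 m/s.
Reynolds number Re = ρVD/μ = 791 · 0.127 · 0.475 / 0.00107 = 4.459e+04.
Re > 4000 → turbulent. Relative roughness ε/D = 6.5e-05/0.475 = 0.000137. Swamee-Jain: f = 0.25/(log₁₀[0.000137/3.7 + 5.74/4.459e+04^0.9])² = 0.25/(log₁₀[3.7e-05 + 0.000376])² = 0.25/(-3.385)² = 0.02182.
Darcy-Weisbach: ΔP = f(L/D)(ρV²/2) = 0.02182·(115/0.475)·(791·0.127²/2) = 0.02182·242.1·6.376 = 33.69 Pa.
Pumping power P = QΔP = 0.0225·33.69 = 0.7580 W = 0.758 W.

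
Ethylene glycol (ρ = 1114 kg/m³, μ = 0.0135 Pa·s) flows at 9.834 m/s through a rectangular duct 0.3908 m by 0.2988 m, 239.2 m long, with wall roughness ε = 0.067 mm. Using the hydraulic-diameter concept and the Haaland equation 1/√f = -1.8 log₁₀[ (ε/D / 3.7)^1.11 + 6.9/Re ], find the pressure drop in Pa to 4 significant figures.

ΔP ≈ 616500 Pa

Hydraulic diameter D_h = 4A/P = 4·(0.3908·0.2988)/(2·(0.3908+0.2988)) = 0.4671/1.379 = 0.3387 m.
Re = ρVD_h/μ = 1114·9.834·0.3387/0.0135 = 2.748e+05.
ε/D_h = 6.7e-05/0.3387 = 0.000198; Haaland gives 1/√f = -1.8 log₁₀[1.81e-05+2.51e-05] = 7.856, so f = 0.0162.
ΔP = f(L/D_h)(ρV²/2) = 0.0162·239.2/0.3387·5.387e+04 = 6.165e+05 Pa.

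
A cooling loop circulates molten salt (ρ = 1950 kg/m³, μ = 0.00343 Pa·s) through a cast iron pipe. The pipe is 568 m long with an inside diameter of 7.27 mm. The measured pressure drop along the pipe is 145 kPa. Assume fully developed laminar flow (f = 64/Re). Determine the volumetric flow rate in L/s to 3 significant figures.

Q ≈ 0.00510 L/s

For laminar flow, f = 64/Re with Re = ρVD/μ, so Darcy-Weisbach reduces to ΔP = 32μLV/D². Solving for V: V = ΔP·D²/(32μL) = 1.45e+05·(0.00727)²/(32·0.00343·568) = 0.1229 m/s.
Check: Re = ρVD/μ = 1950·0.1229·0.00727/0.00343 = 508.1 < 2300, so the laminar assumption holds.
Q = V·A = 0.1229·(π/4·0.00727²) = 5.103e-06 m³/s = 0.00510 L/s.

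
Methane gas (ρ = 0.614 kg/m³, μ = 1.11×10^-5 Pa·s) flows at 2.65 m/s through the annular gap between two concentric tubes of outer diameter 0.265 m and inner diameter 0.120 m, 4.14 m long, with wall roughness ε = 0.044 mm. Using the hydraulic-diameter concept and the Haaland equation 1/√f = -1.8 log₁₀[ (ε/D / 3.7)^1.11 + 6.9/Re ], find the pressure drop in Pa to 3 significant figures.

ΔP ≈ 1.59 Pa

Hydraulic diameter D_h = 4A/P = D_o - D_i = 0.265 - 0.12 = 0.145 m.
Re = ρVD_h/μ = 0.614·2.65·0.145/1.11e-05 = 2.125e+04.
ε/D_h = 4.4e-05/0.145 = 0.000303; Haaland gives 1/√f = -1.8 log₁₀[2.91e-05+0.000325] = 6.212, so f = 0.02591.
ΔP = f(L/D_h)(ρV²/2) = 0.02591·4.14/0.145·2.156 = 1.595 Pa.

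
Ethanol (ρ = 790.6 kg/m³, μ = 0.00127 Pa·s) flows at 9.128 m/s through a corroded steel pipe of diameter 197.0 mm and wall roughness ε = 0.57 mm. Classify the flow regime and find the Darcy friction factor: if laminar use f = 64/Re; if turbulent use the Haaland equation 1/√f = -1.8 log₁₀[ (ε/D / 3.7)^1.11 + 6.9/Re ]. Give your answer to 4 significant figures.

f ≈ 0.02607

Re = ρVD/μ = 790.6·9.128·0.197/0.00127 = 1.119e+06.
Re > 4000 → turbulent. ε/D = 0.00057/0.197 = 0.00289; Haaland: 1/√f = -1.8 log₁₀[0.000356 + 6.16e-06] = 6.194, so f = 0.02607.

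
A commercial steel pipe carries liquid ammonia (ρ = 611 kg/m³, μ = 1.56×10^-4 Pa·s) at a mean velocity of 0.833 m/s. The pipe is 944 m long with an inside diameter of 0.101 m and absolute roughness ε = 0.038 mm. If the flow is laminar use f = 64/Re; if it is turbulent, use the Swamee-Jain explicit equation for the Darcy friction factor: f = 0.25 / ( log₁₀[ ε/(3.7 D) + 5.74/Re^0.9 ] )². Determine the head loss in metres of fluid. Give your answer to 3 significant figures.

Reynolds number Re = ρVD/μ = 611 · 0.833 · 0.101 / 0.000156 = 3.295e+05.
Re > 4000 → turbulent. Relative roughness ε/D = 3.8e-05/0.101 = 0.000376. Swamee-Jain: f = 0.25/(log₁₀[0.000376/3.7 + 5.74/3.295e+05^0.9])² = 0.25/(log₁₀[0.000102 + 6.21e-05])² = 0.25/(-3.786)² = 0.01744.
Darcy-Weisbach: ΔP = f(L/D)(ρV²/2) = 0.01744·(944/0.101)·(611·0.833²/2) = 0.01744·9347·212 = 3.456e+04 Pa.
Head loss h_f = ΔP/(ρg) = 3.456e+04/(611·9.81) = 5.77 m.

h_f ≈ 5.77 m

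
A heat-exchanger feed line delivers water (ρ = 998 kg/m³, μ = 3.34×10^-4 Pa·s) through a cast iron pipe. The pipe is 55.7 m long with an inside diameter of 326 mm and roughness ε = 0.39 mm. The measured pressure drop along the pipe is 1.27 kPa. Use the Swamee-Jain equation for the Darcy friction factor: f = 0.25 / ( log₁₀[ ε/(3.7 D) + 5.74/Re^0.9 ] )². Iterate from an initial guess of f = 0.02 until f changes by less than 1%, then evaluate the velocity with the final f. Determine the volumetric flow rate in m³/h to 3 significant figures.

Rearranging Darcy-Weisbach: V = √(2·ΔP·D/(f·L·ρ)). With ε/D = 0.00039/0.326 = 0.0012, iterate starting from f = 0.02:
  f = 0.02 → V = √(2·1270·0.326/(0.02·55.7·998)) = 0.863 m/s; Re = ρVD/μ = 8.407e+05; f → 0.02093
  f = 0.02093 → V = 0.8436 m/s; Re = 8.217e+05; f → 0.02094
Converged (Δf/f < 1%). With the final f = 0.02094: V = √(2·1270·0.326/(0.02094·55.7·998)) = 0.8434 m/s.
Q = V·A = 0.8434·(π/4·0.326²) = 0.0704 m³/s = 253 m³/h.

Q ≈ 253 m³/h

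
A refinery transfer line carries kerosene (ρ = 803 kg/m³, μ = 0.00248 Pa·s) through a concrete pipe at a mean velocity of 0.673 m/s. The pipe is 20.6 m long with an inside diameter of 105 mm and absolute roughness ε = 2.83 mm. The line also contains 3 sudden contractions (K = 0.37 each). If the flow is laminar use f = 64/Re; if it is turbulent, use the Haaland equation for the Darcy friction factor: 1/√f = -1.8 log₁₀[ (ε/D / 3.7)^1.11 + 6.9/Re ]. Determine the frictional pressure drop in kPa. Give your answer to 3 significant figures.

Reynolds number Re = ρVD/μ = 803 · 0.673 · 0.105 / 0.00248 = 2.288e+04.
Re > 4000 → turbulent. Relative roughness ε/D = 0.00283/0.105 = 0.027. Haaland: 1/√f = -1.8 log₁₀[(0.027/3.7)^1.11 + 6.9/2.288e+04] = -1.8 log₁₀[0.00424 + 0.000302] = 4.217, so f = 0.05623.
Total minor-loss coefficient ΣK = 3·0.37 = 1.11.
ΔP = [f·L/D + ΣK]·(ρV²/2) = [0.05623·20.6/0.105 + 1.11]·(803·0.673²/2) = [11.03 + 1.11]·181.9 = 2208 Pa.
ΔP = 2208 Pa = 2.21 kPa.

ΔP ≈ 2.21 kPa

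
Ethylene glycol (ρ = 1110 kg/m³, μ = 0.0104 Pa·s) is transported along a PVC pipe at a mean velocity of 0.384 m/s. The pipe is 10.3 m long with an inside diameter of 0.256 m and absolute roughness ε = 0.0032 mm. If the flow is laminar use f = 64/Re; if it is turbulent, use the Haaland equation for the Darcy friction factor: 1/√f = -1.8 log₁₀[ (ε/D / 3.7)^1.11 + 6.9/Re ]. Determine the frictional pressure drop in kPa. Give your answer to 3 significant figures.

Reynolds number Re = ρVD/μ = 1110 · 0.384 · 0.256 / 0.0104 = 1.049e+04.
Re > 4000 → turbulent. Relative roughness ε/D = 3.2e-06/0.256 = 1.25e-05. Haaland: 1/√f = -1.8 log₁₀[(1.25e-05/3.7)^1.11 + 6.9/1.049e+04] = -1.8 log₁₀[8.45e-07 + 0.000658] = 5.727, so f = 0.03049.
Darcy-Weisbach: ΔP = f(L/D)(ρV²/2) = 0.03049·(10.3/0.256)·(1110·0.384²/2) = 0.03049·40.23·81.84 = 100.4 Pa.
ΔP = 100.4 Pa = 0.100 kPa.

ΔP ≈ 0.100 kPa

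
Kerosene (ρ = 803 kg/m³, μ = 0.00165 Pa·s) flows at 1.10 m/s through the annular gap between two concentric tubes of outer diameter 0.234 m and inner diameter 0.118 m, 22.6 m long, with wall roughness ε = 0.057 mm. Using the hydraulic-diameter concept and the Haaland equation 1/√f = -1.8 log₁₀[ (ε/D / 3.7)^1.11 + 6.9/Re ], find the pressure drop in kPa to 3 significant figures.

Hydraulic diameter D_h = 4A/P = D_o - D_i = 0.234 - 0.118 = 0.116 m.
Re = ρVD_h/μ = 803·1.1·0.116/0.00165 = 6.21e+04.
ε/D_h = 5.7e-05/0.116 = 0.000491; Haaland gives 1/√f = -1.8 log₁₀[4.97e-05+0.000111] = 6.828, so f = 0.02145.
ΔP = f(L/D_h)(ρV²/2) = 0.02145·22.6/0.116·485.8 = 2030 Pa.
ΔP = 2.03 kPa.

ΔP ≈ 2.03 kPa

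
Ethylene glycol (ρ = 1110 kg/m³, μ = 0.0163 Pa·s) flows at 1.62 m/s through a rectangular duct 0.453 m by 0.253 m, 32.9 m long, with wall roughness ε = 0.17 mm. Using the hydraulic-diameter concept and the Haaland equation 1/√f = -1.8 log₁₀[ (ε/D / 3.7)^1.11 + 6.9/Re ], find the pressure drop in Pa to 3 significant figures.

ΔP ≈ 3500 Pa

Hydraulic diameter D_h = 4A/P = 4·(0.453·0.253)/(2·(0.453+0.253)) = 0.4584/1.412 = 0.3247 m.
Re = ρVD_h/μ = 1110·1.62·0.3247/0.0163 = 3.582e+04.
ε/D_h = 0.00017/0.3247 = 0.000524; Haaland gives 1/√f = -1.8 log₁₀[5.34e-05+0.000193] = 6.496, so f = 0.0237.
ΔP = f(L/D_h)(ρV²/2) = 0.0237·32.9/0.3247·1457 = 3497 Pa.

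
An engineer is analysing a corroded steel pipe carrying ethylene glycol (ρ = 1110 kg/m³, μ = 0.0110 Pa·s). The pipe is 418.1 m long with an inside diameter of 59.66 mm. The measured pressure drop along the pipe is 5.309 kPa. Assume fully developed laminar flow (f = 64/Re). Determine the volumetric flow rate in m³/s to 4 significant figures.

Q ≈ 3.589×10^-4 m³/s

For laminar flow, f = 64/Re with Re = ρVD/μ, so Darcy-Weisbach reduces to ΔP = 32μLV/D². Solving for V: V = ΔP·D²/(32μL) = 5309·(0.05966)²/(32·0.011·418.1) = 0.1284 m/s.
Check: Re = ρVD/μ = 1110·0.1284·0.05966/0.011 = 773 < 2300, so the laminar assumption holds.
Q = V·A = 0.1284·(π/4·0.05966²) = 0.0003589 m³/s = 3.589×10^-4 m³/s.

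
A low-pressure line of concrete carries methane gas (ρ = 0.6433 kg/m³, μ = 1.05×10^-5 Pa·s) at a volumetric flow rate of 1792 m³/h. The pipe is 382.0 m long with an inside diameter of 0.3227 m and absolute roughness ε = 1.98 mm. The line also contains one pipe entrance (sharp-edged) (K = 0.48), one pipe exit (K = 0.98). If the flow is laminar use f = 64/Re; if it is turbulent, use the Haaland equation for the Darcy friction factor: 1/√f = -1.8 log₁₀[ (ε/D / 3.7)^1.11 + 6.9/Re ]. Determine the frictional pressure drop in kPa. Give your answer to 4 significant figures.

Q = 1792 m³/h = 1792/3600 = 0.4978 m³/s.
Cross-sectional area A = πD²/4 = π(0.3227)²/4 = 0.08179 m²; mean velocity V = Q/A = 0.4978/0.08179 = 6.086 m/s.
Reynolds number Re = ρVD/μ = 0.6433 · 6.086 · 0.3227 / 1.05e-05 = 1.203e+05.
Re > 4000 → turbulent. Relative roughness ε/D = 0.00198/0.3227 = 0.00614. Haaland: 1/√f = -1.8 log₁₀[(0.00614/3.7)^1.11 + 6.9/1.203e+05] = -1.8 log₁₀[0.00082 + 5.73e-05] = 5.502, so f = 0.03303.
Total minor-loss coefficient ΣK = 1·0.48 + 1·0.98 = 1.46.
ΔP = [f·L/D + ΣK]·(ρV²/2) = [0.03303·382/0.3227 + 1.46]·(0.6433·6.086²/2) = [39.1 + 1.46]·11.91 = 483.3 Pa.
ΔP = 483.3 Pa = 0.4833 kPa.

ΔP ≈ 0.4833 kPa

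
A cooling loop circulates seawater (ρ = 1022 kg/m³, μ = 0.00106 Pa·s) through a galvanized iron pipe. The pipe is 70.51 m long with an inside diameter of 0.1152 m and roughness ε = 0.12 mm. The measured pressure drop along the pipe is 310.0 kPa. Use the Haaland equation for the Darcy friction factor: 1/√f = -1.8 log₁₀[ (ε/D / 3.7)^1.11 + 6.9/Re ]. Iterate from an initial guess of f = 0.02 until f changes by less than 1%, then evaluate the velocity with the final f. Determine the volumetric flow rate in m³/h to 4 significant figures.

Q ≈ 262.8 m³/h

Rearranging Darcy-Weisbach: V = √(2·ΔP·D/(f·L·ρ)). With ε/D = 0.00012/0.1152 = 0.00104, iterate starting from f = 0.02:
  f = 0.02 → V = √(2·3.1e+05·0.1152/(0.02·70.51·1022)) = 7.04 m/s; Re = ρVD/μ = 7.819e+05; f → 0.0202
Converged (Δf/f < 1%). With the final f = 0.0202: V = √(2·3.1e+05·0.1152/(0.0202·70.51·1022)) = 7.005 m/s.
Q = V·A = 7.005·(π/4·0.1152²) = 0.07301 m³/s = 262.8 m³/h.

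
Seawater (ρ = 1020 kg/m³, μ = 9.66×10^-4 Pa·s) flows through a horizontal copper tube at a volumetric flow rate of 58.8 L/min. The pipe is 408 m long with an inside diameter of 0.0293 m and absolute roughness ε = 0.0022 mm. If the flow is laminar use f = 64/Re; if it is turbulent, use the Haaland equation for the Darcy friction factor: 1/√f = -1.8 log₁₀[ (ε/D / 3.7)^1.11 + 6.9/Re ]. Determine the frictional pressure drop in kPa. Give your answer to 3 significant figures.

ΔP ≈ 321 kPa

Q = 58.8 L/min = 58.8/60000 = 0.00098 m³/s.
Cross-sectional area A = πD²/4 = π(0.0293)²/4 = 0.0006743 m²; mean velocity V = Q/A = 0.00098/0.0006743 = 1.453 m/s.
Reynolds number Re = ρVD/μ = 1020 · 1.453 · 0.0293 / 0.000966 = 4.497e+04.
Re > 4000 → turbulent. Relative roughness ε/D = 2.2e-06/0.0293 = 7.51e-05. Haaland: 1/√f = -1.8 log₁₀[(7.51e-05/3.7)^1.11 + 6.9/4.497e+04] = -1.8 log₁₀[6.18e-06 + 0.000153] = 6.834, so f = 0.02141.
Darcy-Weisbach: ΔP = f(L/D)(ρV²/2) = 0.02141·(408/0.0293)·(1020·1.453²/2) = 0.02141·1.392e+04·1077 = 3.212e+05 Pa.
ΔP = 3.212e+05 Pa = 321 kPa.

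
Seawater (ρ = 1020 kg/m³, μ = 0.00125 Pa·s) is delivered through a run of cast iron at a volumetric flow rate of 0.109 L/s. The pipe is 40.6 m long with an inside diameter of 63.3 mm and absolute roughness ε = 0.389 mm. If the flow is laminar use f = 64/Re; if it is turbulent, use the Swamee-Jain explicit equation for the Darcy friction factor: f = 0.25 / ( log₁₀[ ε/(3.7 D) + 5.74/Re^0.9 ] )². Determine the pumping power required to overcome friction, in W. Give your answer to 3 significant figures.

Q = 0.109 L/s = 0.109/1000 = 0.000109 m³/s.
Cross-sectional area A = πD²/4 = π(0.0633)²/4 = 0.003147 m²; mean velocity V = Q/A = 0.000109/0.003147 = 0.03464 m/s.
Reynolds number Re = ρVD/μ = 1020 · 0.03464 · 0.0633 / 0.00125 = 1789.
Re < 2300 → laminar flow, so f = 64/Re = 64/1789 = 0.03577 (the turbulent correlation is not needed).
Darcy-Weisbach: ΔP = f(L/D)(ρV²/2) = 0.03577·(40.6/0.0633)·(1020·0.03464²/2) = 0.03577·641.4·0.6118 = 14.04 Pa.
Pumping power P = QΔP = 0.000109·14.04 = 0.001530 W = 0.00153 W.

P ≈ 0.00153 W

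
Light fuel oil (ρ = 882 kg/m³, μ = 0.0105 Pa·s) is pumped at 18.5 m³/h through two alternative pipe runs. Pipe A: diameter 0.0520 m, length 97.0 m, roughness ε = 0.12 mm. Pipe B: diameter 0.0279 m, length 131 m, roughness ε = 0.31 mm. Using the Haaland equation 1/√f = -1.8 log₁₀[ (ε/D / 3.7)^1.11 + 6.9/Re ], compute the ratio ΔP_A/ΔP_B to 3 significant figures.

ΔP_A/ΔP_B ≈ 0.0264

Pipe A: V = Q/A = 0.005139/0.002124 = 2.42 m/s; Re = 1.057e+04; ε/D = 0.00231; Haaland → f = 0.03358; ΔP_A = f(L/D)(ρV²/2) = 1.618e+05 Pa.
Pipe B: V = Q/A = 0.005139/0.0006114 = 8.406 m/s; Re = 1.97e+04; ε/D = 0.0111; Haaland → f = 0.04193; ΔP_B = f(L/D)(ρV²/2) = 6.134e+06 Pa.
ΔP_A/ΔP_B = 1.618e+05/6.134e+06 = 0.0264.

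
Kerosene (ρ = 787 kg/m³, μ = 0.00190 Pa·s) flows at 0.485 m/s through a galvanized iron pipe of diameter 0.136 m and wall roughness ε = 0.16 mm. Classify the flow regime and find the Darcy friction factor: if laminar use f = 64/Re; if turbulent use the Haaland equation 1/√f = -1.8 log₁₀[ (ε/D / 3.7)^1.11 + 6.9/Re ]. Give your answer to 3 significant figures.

f ≈ 0.0264

Re = ρVD/μ = 787·0.485·0.136/0.0019 = 2.732e+04.
Re > 4000 → turbulent. ε/D = 0.00016/0.136 = 0.00118; Haaland: 1/√f = -1.8 log₁₀[0.000131 + 0.000253] = 6.149, so f = 0.02645.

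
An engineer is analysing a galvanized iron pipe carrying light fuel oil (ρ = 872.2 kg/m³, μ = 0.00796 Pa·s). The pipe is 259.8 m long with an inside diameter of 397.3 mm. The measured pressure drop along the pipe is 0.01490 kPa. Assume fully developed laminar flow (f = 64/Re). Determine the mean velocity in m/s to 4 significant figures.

For laminar flow, f = 64/Re with Re = ρVD/μ, so Darcy-Weisbach reduces to ΔP = 32μLV/D². Solving for V: V = ΔP·D²/(32μL) = 14.9·(0.3973)²/(32·0.00796·259.8) = 0.03554 m/s.
Check: Re = ρVD/μ = 872.2·0.03554·0.3973/0.00796 = 1547 < 2300, so the laminar assumption holds.

V ≈ 0.03554 m/s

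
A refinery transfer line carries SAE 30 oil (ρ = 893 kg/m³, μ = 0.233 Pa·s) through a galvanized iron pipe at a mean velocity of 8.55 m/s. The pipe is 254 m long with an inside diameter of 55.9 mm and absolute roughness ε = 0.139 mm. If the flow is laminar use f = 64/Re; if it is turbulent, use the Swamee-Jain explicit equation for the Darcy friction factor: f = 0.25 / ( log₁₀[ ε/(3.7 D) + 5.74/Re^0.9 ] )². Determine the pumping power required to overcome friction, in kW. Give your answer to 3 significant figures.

Reynolds number Re = ρVD/μ = 893 · 8.55 · 0.0559 / 0.233 = 1832.
Re < 2300 → laminar flow, so f = 64/Re = 64/1832 = 0.03494 (the turbulent correlation is not needed).
Darcy-Weisbach: ΔP = f(L/D)(ρV²/2) = 0.03494·(254/0.0559)·(893·8.55²/2) = 0.03494·4544·3.264e+04 = 5.182e+06 Pa.
Q = V·A = 8.55·0.002454 = 0.02098 m³/s.
Pumping power P = QΔP = 0.02098·5.182e+06 = 108700 W = 109 kW.

P ≈ 109 kW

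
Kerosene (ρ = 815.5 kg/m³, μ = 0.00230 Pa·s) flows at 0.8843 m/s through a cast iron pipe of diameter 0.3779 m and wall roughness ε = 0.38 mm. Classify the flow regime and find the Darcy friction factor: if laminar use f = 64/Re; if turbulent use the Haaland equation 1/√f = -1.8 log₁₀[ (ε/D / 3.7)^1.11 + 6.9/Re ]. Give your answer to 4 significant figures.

Re = ρVD/μ = 815.5·0.8843·0.3779/0.0023 = 1.185e+05.
Re > 4000 → turbulent. ε/D = 0.00038/0.3779 = 0.00101; Haaland: 1/√f = -1.8 log₁₀[0.00011 + 5.82e-05] = 6.793, so f = 0.02167.

f ≈ 0.02167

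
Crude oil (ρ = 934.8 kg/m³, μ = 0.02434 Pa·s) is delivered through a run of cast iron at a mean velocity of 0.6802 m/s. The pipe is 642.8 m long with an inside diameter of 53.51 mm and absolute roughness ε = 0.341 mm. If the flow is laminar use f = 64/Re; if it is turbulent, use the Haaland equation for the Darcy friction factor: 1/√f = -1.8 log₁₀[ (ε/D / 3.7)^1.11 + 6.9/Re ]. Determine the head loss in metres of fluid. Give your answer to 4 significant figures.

Reynolds number Re = ρVD/μ = 934.8 · 0.6802 · 0.05351 / 0.0243 = 1398.
Re < 2300 → laminar flow, so f = 64/Re = 64/1398 = 0.04578 (the turbulent correlation is not needed).
Darcy-Weisbach: ΔP = f(L/D)(ρV²/2) = 0.04578·(642.8/0.05351)·(934.8·0.6802²/2) = 0.04578·1.201e+04·216.3 = 1.189e+05 Pa.
Head loss h_f = ΔP/(ρg) = 1.189e+05/(934.8·9.81) = 12.97 m.

h_f ≈ 12.97 m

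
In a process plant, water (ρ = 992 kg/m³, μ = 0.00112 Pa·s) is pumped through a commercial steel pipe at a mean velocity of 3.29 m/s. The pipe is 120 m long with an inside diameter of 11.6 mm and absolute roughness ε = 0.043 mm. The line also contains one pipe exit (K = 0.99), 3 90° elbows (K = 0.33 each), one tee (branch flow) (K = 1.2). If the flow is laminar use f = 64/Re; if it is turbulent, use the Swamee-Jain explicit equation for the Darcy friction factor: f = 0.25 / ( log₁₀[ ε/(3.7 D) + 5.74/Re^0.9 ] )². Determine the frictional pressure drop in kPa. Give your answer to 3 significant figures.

ΔP ≈ 1750 kPa

Reynolds number Re = ρVD/μ = 992 · 3.29 · 0.0116 / 0.00112 = 3.38e+04.
Re > 4000 → turbulent. Relative roughness ε/D = 4.3e-05/0.0116 = 0.00371. Swamee-Jain: f = 0.25/(log₁₀[0.00371/3.7 + 5.74/3.38e+04^0.9])² = 0.25/(log₁₀[0.001 + 0.000482])² = 0.25/(-2.829)² = 0.03124.
Total minor-loss coefficient ΣK = 1·0.99 + 3·0.33 + 1·1.2 = 3.18.
ΔP = [f·L/D + ΣK]·(ρV²/2) = [0.03124·120/0.0116 + 3.18]·(992·3.29²/2) = [323.2 + 3.18]·5369 = 1.752e+06 Pa.
ΔP = 1.752e+06 Pa = 1750 kPa.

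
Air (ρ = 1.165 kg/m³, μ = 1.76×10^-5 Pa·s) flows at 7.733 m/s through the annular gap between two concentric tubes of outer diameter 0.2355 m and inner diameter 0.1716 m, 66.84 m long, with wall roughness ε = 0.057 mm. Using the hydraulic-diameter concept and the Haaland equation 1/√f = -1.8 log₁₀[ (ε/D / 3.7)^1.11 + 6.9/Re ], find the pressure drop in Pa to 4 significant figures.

ΔP ≈ 911.6 Pa

Hydraulic diameter D_h = 4A/P = D_o - D_i = 0.2355 - 0.1716 = 0.0639 m.
Re = ρVD_h/μ = 1.165·7.733·0.0639/1.76e-05 = 3.271e+04.
ε/D_h = 5.7e-05/0.0639 = 0.000892; Haaland gives 1/√f = -1.8 log₁₀[9.64e-05+0.000211] = 6.322, so f = 0.02502.
ΔP = f(L/D_h)(ρV²/2) = 0.02502·66.84/0.0639·34.83 = 911.6 Pa.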